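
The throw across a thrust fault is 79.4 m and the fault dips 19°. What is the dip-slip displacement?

dip-slip = throw / sin(dip) = 79.4 / sin(19°) = 244 m

244 m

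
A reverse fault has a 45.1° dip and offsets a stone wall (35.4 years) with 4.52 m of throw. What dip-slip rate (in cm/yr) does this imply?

dip-slip = throw / sin(dip) = 4.52 m / sin(45.1°) = 6.381 m
rate = 6.381 m / 35.4 years = 0.180 m/yr = 18 cm/yr

18 cm/yr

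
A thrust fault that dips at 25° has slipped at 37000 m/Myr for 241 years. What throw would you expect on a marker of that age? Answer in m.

dip-slip = rate × time = 37000 m/Myr × 241 years = 8.917 m
throw = dip-slip × sin(dip) = 8.917 × sin(25°) = 3.77 m

3.77 m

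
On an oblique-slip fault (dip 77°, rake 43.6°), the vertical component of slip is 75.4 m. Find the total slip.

112 m

dip-slip = throw / sin(dip) = 75.4 / sin(77°) = 77.38 m
net slip = dip-slip / sin(rake) = 77.38 / sin(43.6°) = 112 m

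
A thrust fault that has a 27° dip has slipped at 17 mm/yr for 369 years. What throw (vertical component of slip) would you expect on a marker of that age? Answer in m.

2.85 m

dip-slip = rate × time = 17 mm/yr × 369 years = 6.273 m
throw = dip-slip × sin(dip) = 6.273 × sin(27°) = 2.85 m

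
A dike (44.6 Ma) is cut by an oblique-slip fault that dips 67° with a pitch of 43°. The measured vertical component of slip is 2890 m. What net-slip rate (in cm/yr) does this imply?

dip-slip = throw / sin(dip) = 2890 / sin(67°) = 3140 m
net slip = dip-slip / sin(rake) = 3140 / sin(43°) = 4604 m
rate = 4604 m / 44.6 Ma = 0.000103 m/yr = 0.0103 cm/yr

0.0103 cm/yr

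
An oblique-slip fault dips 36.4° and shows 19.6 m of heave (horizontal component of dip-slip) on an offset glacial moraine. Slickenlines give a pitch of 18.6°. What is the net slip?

dip-slip = heave / cos(dip) = 19.6 / cos(36.4°) = 24.35 m
net slip = dip-slip / sin(rake) = 24.35 / sin(18.6°) = 76.3 m

76.3 m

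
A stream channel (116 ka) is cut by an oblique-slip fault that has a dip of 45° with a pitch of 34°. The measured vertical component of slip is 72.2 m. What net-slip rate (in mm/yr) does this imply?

1.57 mm/yr

dip-slip = throw / sin(dip) = 72.2 / sin(45°) = 102.1 m
net slip = dip-slip / sin(rake) = 102.1 / sin(34°) = 182.6 m
rate = 182.6 m / 116 ka = 0.00157 m/yr = 1.57 mm/yr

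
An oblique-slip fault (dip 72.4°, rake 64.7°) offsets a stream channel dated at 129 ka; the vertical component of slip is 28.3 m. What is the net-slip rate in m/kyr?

dip-slip = throw / sin(dip) = 28.3 / sin(72.4°) = 29.69 m
net slip = dip-slip / sin(rake) = 29.69 / sin(64.7°) = 32.84 m
rate = 32.84 m / 129 ka = 0.000255 m/yr = 0.255 m/kyr

0.255 m/kyr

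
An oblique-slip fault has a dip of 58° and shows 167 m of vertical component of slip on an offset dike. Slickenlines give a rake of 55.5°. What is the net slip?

239 m

dip-slip = throw / sin(dip) = 167 / sin(58°) = 196.9 m
net slip = dip-slip / sin(rake) = 196.9 / sin(55.5°) = 239 m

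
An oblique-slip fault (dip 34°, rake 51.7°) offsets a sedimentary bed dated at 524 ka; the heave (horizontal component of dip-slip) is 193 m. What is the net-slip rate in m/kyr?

0.566 m/kyr

dip-slip = heave / cos(dip) = 193 / cos(34°) = 232.8 m
net slip = dip-slip / sin(rake) = 232.8 / sin(51.7°) = 296.6 m
rate = 296.6 m / 524 ka = 0.000566 m/yr = 0.566 m/kyr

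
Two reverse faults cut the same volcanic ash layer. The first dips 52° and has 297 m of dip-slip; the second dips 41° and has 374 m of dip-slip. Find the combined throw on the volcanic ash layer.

479 m

throw_A = 297 × sin(52°) = 234 m
throw_B = 374 × sin(41°) = 245.4 m
total = 234 + 245.4 = 479 m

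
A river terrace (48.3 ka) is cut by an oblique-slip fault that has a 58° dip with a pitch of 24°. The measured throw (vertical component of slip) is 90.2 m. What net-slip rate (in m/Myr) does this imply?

5410 m/Myr

dip-slip = throw / sin(dip) = 90.2 / sin(58°) = 106.4 m
net slip = dip-slip / sin(rake) = 106.4 / sin(24°) = 261.5 m
rate = 261.5 m / 48.3 ka = 0.00541 m/yr = 5410 m/Myr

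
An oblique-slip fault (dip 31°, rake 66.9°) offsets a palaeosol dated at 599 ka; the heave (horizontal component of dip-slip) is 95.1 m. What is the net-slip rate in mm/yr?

dip-slip = heave / cos(dip) = 95.1 / cos(31°) = 110.9 m
net slip = dip-slip / sin(rake) = 110.9 / sin(66.9°) = 120.6 m
rate = 120.6 m / 599 ka = 0.000201 m/yr = 0.201 mm/yr

0.201 mm/yr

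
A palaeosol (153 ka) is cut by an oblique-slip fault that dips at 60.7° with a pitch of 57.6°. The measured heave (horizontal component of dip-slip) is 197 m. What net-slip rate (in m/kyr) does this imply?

3.12 m/kyr

dip-slip = heave / cos(dip) = 197 / cos(60.7°) = 402.5 m
net slip = dip-slip / sin(rake) = 402.5 / sin(57.6°) = 476.8 m
rate = 476.8 m / 153 ka = 0.00312 m/yr = 3.12 m/kyr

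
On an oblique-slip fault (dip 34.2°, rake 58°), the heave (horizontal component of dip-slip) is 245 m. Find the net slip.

dip-slip = heave / cos(dip) = 245 / cos(34.2°) = 296.2 m
net slip = dip-slip / sin(rake) = 296.2 / sin(58°) = 349 m

349 m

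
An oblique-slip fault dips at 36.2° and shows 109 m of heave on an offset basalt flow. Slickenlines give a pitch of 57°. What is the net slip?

dip-slip = heave / cos(dip) = 109 / cos(36.2°) = 135.1 m
net slip = dip-slip / sin(rake) = 135.1 / sin(57°) = 161 m

161 m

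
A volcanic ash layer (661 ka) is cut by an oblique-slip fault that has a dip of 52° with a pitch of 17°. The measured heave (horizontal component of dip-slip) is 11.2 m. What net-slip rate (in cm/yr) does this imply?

dip-slip = heave / cos(dip) = 11.2 / cos(52°) = 18.19 m
net slip = dip-slip / sin(rake) = 18.19 / sin(17°) = 62.22 m
rate = 62.22 m / 661 ka = 0.0000941 m/yr = 0.00941 cm/yr

0.00941 cm/yr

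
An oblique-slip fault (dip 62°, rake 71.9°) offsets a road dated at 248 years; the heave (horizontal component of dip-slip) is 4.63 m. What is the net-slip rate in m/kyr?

41.8 m/kyr

dip-slip = heave / cos(dip) = 4.63 / cos(62°) = 9.862 m
net slip = dip-slip / sin(rake) = 9.862 / sin(71.9°) = 10.38 m
rate = 10.38 m / 248 years = 0.0418 m/yr = 41.8 m/kyr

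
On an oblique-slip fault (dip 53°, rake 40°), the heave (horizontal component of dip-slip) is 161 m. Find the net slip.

416 m

dip-slip = heave / cos(dip) = 161 / cos(53°) = 267.5 m
net slip = dip-slip / sin(rake) = 267.5 / sin(40°) = 416 m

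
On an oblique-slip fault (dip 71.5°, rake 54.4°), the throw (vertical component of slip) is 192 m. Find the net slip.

dip-slip = throw / sin(dip) = 192 / sin(71.5°) = 202.5 m
net slip = dip-slip / sin(rake) = 202.5 / sin(54.4°) = 249 m

249 m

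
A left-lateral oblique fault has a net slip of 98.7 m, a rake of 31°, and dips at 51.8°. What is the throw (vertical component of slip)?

39.9 m

dip-slip = net slip × sin(rake) = 98.7 m × sin(31°) = 50.83 m
throw = dip-slip × sin(dip) = 50.83 × sin(51.8°) = 39.9 m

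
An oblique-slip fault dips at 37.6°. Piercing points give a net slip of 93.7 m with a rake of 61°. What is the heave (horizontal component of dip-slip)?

64.9 m

dip-slip = net slip × sin(rake) = 93.7 m × sin(61°) = 81.95 m
heave = dip-slip × cos(dip) = 81.95 × cos(37.6°) = 64.9 m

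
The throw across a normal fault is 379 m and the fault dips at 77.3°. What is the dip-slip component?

389 m

dip-slip = throw / sin(dip) = 379 / sin(77.3°) = 389 m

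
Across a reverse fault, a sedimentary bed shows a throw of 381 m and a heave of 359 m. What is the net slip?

net slip = √(throw² + heave²) = √(381² + 359²) = 523 m

523 m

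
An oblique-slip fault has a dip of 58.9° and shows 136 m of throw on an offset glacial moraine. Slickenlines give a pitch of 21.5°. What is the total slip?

dip-slip = throw / sin(dip) = 136 / sin(58.9°) = 158.8 m
net slip = dip-slip / sin(rake) = 158.8 / sin(21.5°) = 433 m

433 m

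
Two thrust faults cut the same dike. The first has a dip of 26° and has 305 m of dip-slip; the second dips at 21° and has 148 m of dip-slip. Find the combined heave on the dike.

heave_A = 305 × cos(26°) = 274.1 m
heave_B = 148 × cos(21°) = 138.2 m
total = 274.1 + 138.2 = 412 m

412 m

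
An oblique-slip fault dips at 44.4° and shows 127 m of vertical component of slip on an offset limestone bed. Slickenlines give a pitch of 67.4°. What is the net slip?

dip-slip = throw / sin(dip) = 127 / sin(44.4°) = 181.5 m
net slip = dip-slip / sin(rake) = 181.5 / sin(67.4°) = 197 m

197 m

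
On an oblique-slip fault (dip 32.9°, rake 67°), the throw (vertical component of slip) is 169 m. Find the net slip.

dip-slip = throw / sin(dip) = 169 / sin(32.9°) = 311.1 m
net slip = dip-slip / sin(rake) = 311.1 / sin(67°) = 338 m

338 m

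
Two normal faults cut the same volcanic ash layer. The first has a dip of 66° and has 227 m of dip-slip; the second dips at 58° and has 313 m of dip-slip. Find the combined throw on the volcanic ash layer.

473 m

throw_A = 227 × sin(66°) = 207.4 m
throw_B = 313 × sin(58°) = 265.4 m
total = 207.4 + 265.4 = 473 m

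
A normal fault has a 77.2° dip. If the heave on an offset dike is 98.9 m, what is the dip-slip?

446 m

dip-slip = heave / cos(dip) = 98.9 / cos(77.2°) = 446 m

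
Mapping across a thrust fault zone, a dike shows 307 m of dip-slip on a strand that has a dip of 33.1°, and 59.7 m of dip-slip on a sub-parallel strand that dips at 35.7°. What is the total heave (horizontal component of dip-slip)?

heave_A = 307 × cos(33.1°) = 257.2 m
heave_B = 59.7 × cos(35.7°) = 48.48 m
total = 257.2 + 48.48 = 306 m

306 m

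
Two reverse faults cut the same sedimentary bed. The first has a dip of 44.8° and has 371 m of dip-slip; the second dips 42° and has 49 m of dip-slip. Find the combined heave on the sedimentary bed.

heave_A = 371 × cos(44.8°) = 263.3 m
heave_B = 49 × cos(42°) = 36.41 m
total = 263.3 + 36.41 = 300 m

300 m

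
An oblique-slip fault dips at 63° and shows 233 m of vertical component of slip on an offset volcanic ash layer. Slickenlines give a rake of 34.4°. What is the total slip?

463 m

dip-slip = throw / sin(dip) = 233 / sin(63°) = 261.5 m
net slip = dip-slip / sin(rake) = 261.5 / sin(34.4°) = 463 m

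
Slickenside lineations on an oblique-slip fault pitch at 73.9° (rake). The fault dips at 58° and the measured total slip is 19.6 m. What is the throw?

dip-slip = net slip × sin(rake) = 19.6 m × sin(73.9°) = 18.83 m
throw = dip-slip × sin(dip) = 18.83 × sin(58°) = 16 m

16 m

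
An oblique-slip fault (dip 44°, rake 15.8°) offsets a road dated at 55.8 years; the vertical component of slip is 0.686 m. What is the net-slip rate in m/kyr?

dip-slip = throw / sin(dip) = 0.686 / sin(44°) = 0.9875 m
net slip = dip-slip / sin(rake) = 0.9875 / sin(15.8°) = 3.627 m
rate = 3.627 m / 55.8 years = 0.0650 m/yr = 65 m/kyr

65 m/kyr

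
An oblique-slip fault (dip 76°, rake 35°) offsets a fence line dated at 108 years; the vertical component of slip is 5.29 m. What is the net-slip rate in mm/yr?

dip-slip = throw / sin(dip) = 5.29 / sin(76°) = 5.452 m
net slip = dip-slip / sin(rake) = 5.452 / sin(35°) = 9.505 m
rate = 9.505 m / 108 years = 0.0880 m/yr = 88 mm/yr

88 mm/yr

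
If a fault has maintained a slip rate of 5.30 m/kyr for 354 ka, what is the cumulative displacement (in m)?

slip = rate × time = 5.30 m/kyr × 354 ka = 1880 m

1880 m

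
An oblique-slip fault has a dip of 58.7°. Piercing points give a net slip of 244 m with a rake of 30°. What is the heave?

63.4 m

dip-slip = net slip × sin(rake) = 244 m × sin(30°) = 122 m
heave = dip-slip × cos(dip) = 122 × cos(58.7°) = 63.4 m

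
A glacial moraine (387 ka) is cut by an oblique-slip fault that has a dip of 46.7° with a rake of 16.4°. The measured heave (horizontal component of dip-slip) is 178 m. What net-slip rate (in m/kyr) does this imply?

2.38 m/kyr

dip-slip = heave / cos(dip) = 178 / cos(46.7°) = 259.5 m
net slip = dip-slip / sin(rake) = 259.5 / sin(16.4°) = 919.3 m
rate = 919.3 m / 387 ka = 0.00238 m/yr = 2.38 m/kyr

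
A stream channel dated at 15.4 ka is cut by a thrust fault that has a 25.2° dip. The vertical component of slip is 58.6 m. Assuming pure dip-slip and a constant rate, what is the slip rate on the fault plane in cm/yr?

dip-slip = throw / sin(dip) = 58.6 m / sin(25.2°) = 137.6 m
rate = 137.6 m / 15.4 ka = 0.00894 m/yr = 0.894 cm/yr

0.894 cm/yr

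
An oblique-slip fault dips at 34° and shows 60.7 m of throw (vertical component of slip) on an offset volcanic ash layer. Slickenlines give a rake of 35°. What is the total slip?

189 m

dip-slip = throw / sin(dip) = 60.7 / sin(34°) = 108.5 m
net slip = dip-slip / sin(rake) = 108.5 / sin(35°) = 189 m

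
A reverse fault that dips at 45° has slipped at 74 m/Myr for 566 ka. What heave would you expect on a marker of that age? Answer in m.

dip-slip = rate × time = 74 m/Myr × 566 ka = 41.88 m
heave = dip-slip × cos(dip) = 41.88 × cos(45°) = 29.6 m

29.6 m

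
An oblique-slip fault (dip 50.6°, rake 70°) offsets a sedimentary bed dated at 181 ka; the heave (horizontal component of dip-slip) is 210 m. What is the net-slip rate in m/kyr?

dip-slip = heave / cos(dip) = 210 / cos(50.6°) = 330.8 m
net slip = dip-slip / sin(rake) = 330.8 / sin(70°) = 352.1 m
rate = 352.1 m / 181 ka = 0.00195 m/yr = 1.95 m/kyr

1.95 m/kyr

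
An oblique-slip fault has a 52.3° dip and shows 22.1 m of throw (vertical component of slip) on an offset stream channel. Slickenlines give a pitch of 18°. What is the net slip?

90.4 m

dip-slip = throw / sin(dip) = 22.1 / sin(52.3°) = 27.93 m
net slip = dip-slip / sin(rake) = 27.93 / sin(18°) = 90.4 m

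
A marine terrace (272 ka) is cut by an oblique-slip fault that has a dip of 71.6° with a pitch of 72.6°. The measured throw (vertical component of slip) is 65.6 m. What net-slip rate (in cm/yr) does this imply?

dip-slip = throw / sin(dip) = 65.6 / sin(71.6°) = 69.13 m
net slip = dip-slip / sin(rake) = 69.13 / sin(72.6°) = 72.45 m
rate = 72.45 m / 272 ka = 0.000266 m/yr = 0.0266 cm/yr

0.0266 cm/yr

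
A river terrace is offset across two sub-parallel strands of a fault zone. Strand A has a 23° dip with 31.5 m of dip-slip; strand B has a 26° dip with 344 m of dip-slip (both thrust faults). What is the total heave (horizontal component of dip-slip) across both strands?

heave_A = 31.5 × cos(23°) = 29 m
heave_B = 344 × cos(26°) = 309.2 m
total = 29 + 309.2 = 338 m

338 m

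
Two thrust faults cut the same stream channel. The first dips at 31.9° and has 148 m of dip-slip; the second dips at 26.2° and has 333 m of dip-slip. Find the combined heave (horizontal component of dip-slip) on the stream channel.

424 m

heave_A = 148 × cos(31.9°) = 125.6 m
heave_B = 333 × cos(26.2°) = 298.8 m
total = 125.6 + 298.8 = 424 m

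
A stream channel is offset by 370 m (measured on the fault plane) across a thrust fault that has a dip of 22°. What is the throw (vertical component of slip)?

throw = dip-slip × sin(dip) = 370 m × sin(22°) = 139 m

139 m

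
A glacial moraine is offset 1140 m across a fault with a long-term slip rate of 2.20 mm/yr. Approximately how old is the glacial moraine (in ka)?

age = offset / rate = 1140 m / (2.20 mm/yr) = 518000 yr = 518 ka

518 ka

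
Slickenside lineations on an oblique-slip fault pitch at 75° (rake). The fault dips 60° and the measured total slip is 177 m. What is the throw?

dip-slip = net slip × sin(rake) = 177 m × sin(75°) = 171 m
throw = dip-slip × sin(dip) = 171 × sin(60°) = 148 m

148 m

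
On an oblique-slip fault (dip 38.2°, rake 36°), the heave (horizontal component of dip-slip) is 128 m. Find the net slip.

dip-slip = heave / cos(dip) = 128 / cos(38.2°) = 162.9 m
net slip = dip-slip / sin(rake) = 162.9 / sin(36°) = 277 m

277 m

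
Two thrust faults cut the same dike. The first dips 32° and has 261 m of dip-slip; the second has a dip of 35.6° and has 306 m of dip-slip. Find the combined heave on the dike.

heave_A = 261 × cos(32°) = 221.3 m
heave_B = 306 × cos(35.6°) = 248.8 m
total = 221.3 + 248.8 = 470 m

470 m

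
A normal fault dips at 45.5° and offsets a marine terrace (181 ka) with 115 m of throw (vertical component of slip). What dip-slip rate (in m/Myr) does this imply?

891 m/Myr

dip-slip = throw / sin(dip) = 115 m / sin(45.5°) = 161.2 m
rate = 161.2 m / 181 ka = 0.000891 m/yr = 891 m/Myr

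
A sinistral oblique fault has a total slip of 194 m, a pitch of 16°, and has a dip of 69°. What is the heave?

19.2 m

dip-slip = net slip × sin(rake) = 194 m × sin(16°) = 53.47 m
heave = dip-slip × cos(dip) = 53.47 × cos(69°) = 19.2 m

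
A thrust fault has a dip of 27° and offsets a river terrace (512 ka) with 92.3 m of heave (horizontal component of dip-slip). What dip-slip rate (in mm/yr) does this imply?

dip-slip = heave / cos(dip) = 92.3 m / cos(27°) = 103.6 m
rate = 103.6 m / 512 ka = 0.000202 m/yr = 0.202 mm/yr

0.202 mm/yr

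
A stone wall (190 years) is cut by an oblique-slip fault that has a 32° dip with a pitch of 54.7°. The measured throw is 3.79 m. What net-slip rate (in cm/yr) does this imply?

4.61 cm/yr

dip-slip = throw / sin(dip) = 3.79 / sin(32°) = 7.152 m
net slip = dip-slip / sin(rake) = 7.152 / sin(54.7°) = 8.763 m
rate = 8.763 m / 190 years = 0.0461 m/yr = 4.61 cm/yr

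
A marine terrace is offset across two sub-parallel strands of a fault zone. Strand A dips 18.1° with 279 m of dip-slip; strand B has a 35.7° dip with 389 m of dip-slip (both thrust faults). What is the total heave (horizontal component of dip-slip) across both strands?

heave_A = 279 × cos(18.1°) = 265.2 m
heave_B = 389 × cos(35.7°) = 315.9 m
total = 265.2 + 315.9 = 581 m

581 m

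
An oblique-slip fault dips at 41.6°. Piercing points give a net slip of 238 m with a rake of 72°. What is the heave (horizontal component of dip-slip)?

169 m

dip-slip = net slip × sin(rake) = 238 m × sin(72°) = 226.4 m
heave = dip-slip × cos(dip) = 226.4 × cos(41.6°) = 169 m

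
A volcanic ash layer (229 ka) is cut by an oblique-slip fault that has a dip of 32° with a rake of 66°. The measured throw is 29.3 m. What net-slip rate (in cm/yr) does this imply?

dip-slip = throw / sin(dip) = 29.3 / sin(32°) = 55.29 m
net slip = dip-slip / sin(rake) = 55.29 / sin(66°) = 60.52 m
rate = 60.52 m / 229 ka = 0.000264 m/yr = 0.0264 cm/yr

0.0264 cm/yr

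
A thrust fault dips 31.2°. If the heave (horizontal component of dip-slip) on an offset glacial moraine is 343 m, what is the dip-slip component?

dip-slip = heave / cos(dip) = 343 / cos(31.2°) = 401 m

401 m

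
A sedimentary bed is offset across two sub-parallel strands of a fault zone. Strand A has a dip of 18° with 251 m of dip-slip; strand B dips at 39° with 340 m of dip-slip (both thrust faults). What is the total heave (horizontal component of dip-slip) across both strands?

503 m

heave_A = 251 × cos(18°) = 238.7 m
heave_B = 340 × cos(39°) = 264.2 m
total = 238.7 + 264.2 = 503 m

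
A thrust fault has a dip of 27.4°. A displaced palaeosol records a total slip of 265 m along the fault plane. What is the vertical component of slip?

122 m

throw = dip-slip × sin(dip) = 265 m × sin(27.4°) = 122 m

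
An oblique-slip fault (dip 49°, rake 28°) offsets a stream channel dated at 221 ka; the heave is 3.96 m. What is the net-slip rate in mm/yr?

0.0582 mm/yr

dip-slip = heave / cos(dip) = 3.96 / cos(49°) = 6.036 m
net slip = dip-slip / sin(rake) = 6.036 / sin(28°) = 12.86 m
rate = 12.86 m / 221 ka = 0.0000582 m/yr = 0.0582 mm/yr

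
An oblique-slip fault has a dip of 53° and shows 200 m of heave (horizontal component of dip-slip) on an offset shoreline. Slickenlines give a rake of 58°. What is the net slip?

dip-slip = heave / cos(dip) = 200 / cos(53°) = 332.3 m
net slip = dip-slip / sin(rake) = 332.3 / sin(58°) = 392 m

392 m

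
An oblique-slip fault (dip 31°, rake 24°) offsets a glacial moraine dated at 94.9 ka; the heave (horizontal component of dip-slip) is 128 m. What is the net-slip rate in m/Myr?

dip-slip = heave / cos(dip) = 128 / cos(31°) = 149.3 m
net slip = dip-slip / sin(rake) = 149.3 / sin(24°) = 367.1 m
rate = 367.1 m / 94.9 ka = 0.00387 m/yr = 3870 m/Myr

3870 m/Myr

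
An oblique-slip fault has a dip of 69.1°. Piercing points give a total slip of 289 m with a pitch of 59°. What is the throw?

dip-slip = net slip × sin(rake) = 289 m × sin(59°) = 247.7 m
throw = dip-slip × sin(dip) = 247.7 × sin(69.1°) = 231 m

231 m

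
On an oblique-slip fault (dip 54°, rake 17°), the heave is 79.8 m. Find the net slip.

dip-slip = heave / cos(dip) = 79.8 / cos(54°) = 135.8 m
net slip = dip-slip / sin(rake) = 135.8 / sin(17°) = 464 m

464 m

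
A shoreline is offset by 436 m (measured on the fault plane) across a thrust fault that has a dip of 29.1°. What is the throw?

212 m

throw = dip-slip × sin(dip) = 436 m × sin(29.1°) = 212 m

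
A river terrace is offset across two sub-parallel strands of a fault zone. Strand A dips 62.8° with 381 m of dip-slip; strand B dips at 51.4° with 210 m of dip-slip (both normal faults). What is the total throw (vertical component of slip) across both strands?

throw_A = 381 × sin(62.8°) = 338.9 m
throw_B = 210 × sin(51.4°) = 164.1 m
total = 338.9 + 164.1 = 503 m

503 m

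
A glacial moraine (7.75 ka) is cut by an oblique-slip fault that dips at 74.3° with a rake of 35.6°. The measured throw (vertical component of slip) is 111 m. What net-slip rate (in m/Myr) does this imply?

dip-slip = throw / sin(dip) = 111 / sin(74.3°) = 115.3 m
net slip = dip-slip / sin(rake) = 115.3 / sin(35.6°) = 198.1 m
rate = 198.1 m / 7.75 ka = 0.0256 m/yr = 25600 m/Myr

25600 m/Myr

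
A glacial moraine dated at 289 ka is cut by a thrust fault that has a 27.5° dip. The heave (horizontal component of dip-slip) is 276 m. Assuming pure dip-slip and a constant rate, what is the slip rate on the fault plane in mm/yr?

dip-slip = heave / cos(dip) = 276 m / cos(27.5°) = 311.2 m
rate = 311.2 m / 289 ka = 0.00108 m/yr = 1.08 mm/yr

1.08 mm/yr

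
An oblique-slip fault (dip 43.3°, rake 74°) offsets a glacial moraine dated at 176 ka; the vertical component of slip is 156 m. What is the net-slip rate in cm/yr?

0.134 cm/yr

dip-slip = throw / sin(dip) = 156 / sin(43.3°) = 227.5 m
net slip = dip-slip / sin(rake) = 227.5 / sin(74°) = 236.6 m
rate = 236.6 m / 176 ka = 0.00134 m/yr = 0.134 cm/yr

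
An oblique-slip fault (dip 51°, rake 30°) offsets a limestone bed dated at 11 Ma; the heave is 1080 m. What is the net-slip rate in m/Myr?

dip-slip = heave / cos(dip) = 1080 / cos(51°) = 1716 m
net slip = dip-slip / sin(rake) = 1716 / sin(30°) = 3432 m
rate = 3432 m / 11 Ma = 0.000312 m/yr = 312 m/Myr

312 m/Myr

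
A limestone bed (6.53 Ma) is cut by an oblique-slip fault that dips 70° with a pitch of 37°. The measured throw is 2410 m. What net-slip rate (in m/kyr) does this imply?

dip-slip = throw / sin(dip) = 2410 / sin(70°) = 2565 m
net slip = dip-slip / sin(rake) = 2565 / sin(37°) = 4262 m
rate = 4262 m / 6.53 Ma = 0.000653 m/yr = 0.653 m/kyr

0.653 m/kyr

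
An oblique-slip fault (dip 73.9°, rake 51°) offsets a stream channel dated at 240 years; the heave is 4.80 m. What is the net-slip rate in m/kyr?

92.8 m/kyr

dip-slip = heave / cos(dip) = 4.80 / cos(73.9°) = 17.31 m
net slip = dip-slip / sin(rake) = 17.31 / sin(51°) = 22.27 m
rate = 22.27 m / 240 years = 0.0928 m/yr = 92.8 m/kyr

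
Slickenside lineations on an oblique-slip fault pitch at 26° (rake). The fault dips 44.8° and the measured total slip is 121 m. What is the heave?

dip-slip = net slip × sin(rake) = 121 m × sin(26°) = 53.04 m
heave = dip-slip × cos(dip) = 53.04 × cos(44.8°) = 37.6 m

37.6 m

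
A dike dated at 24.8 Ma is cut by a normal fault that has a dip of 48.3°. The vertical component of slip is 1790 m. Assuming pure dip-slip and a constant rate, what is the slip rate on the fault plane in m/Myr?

dip-slip = throw / sin(dip) = 1790 m / sin(48.3°) = 2397 m
rate = 2397 m / 24.8 Ma = 0.0000967 m/yr = 96.7 m/Myr

96.7 m/Myr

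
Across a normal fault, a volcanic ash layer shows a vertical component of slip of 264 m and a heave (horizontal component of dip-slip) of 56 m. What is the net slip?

270 m

net slip = √(throw² + heave²) = √(264² + 56²) = 270 m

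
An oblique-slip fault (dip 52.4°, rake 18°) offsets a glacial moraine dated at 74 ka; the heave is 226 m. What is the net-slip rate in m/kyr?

dip-slip = heave / cos(dip) = 226 / cos(52.4°) = 370.4 m
net slip = dip-slip / sin(rake) = 370.4 / sin(18°) = 1199 m
rate = 1199 m / 74 ka = 0.0162 m/yr = 16.2 m/kyr

16.2 m/kyr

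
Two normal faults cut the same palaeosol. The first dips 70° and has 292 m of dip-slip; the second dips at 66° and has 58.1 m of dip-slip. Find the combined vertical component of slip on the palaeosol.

throw_A = 292 × sin(70°) = 274.4 m
throw_B = 58.1 × sin(66°) = 53.08 m
total = 274.4 + 53.08 = 327 m

327 m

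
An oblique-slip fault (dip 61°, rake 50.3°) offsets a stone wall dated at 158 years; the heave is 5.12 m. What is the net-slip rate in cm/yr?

8.69 cm/yr

dip-slip = heave / cos(dip) = 5.12 / cos(61°) = 10.56 m
net slip = dip-slip / sin(rake) = 10.56 / sin(50.3°) = 13.73 m
rate = 13.73 m / 158 years = 0.0869 m/yr = 8.69 cm/yr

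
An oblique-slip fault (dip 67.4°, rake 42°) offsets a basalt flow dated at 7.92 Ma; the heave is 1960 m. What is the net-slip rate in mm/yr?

dip-slip = heave / cos(dip) = 1960 / cos(67.4°) = 5100 m
net slip = dip-slip / sin(rake) = 5100 / sin(42°) = 7622 m
rate = 7622 m / 7.92 Ma = 0.000962 m/yr = 0.962 mm/yr

0.962 mm/yr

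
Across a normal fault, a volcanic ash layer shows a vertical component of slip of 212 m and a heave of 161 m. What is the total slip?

net slip = √(throw² + heave²) = √(212² + 161²) = 266 m

266 m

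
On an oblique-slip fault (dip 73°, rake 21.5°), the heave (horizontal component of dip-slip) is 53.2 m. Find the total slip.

dip-slip = heave / cos(dip) = 53.2 / cos(73°) = 182 m
net slip = dip-slip / sin(rake) = 182 / sin(21.5°) = 496 m

496 m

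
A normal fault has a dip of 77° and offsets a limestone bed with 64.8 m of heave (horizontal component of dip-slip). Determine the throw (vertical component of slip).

281 m

throw = heave × tan(dip) = 64.8 × tan(77°) = 281 m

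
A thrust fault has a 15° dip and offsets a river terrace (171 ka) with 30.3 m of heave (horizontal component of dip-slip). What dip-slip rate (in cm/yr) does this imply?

dip-slip = heave / cos(dip) = 30.3 m / cos(15°) = 31.37 m
rate = 31.37 m / 171 ka = 0.000183 m/yr = 0.0183 cm/yr

0.0183 cm/yr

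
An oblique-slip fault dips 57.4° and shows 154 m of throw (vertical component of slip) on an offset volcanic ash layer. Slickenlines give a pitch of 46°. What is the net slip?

dip-slip = throw / sin(dip) = 154 / sin(57.4°) = 182.8 m
net slip = dip-slip / sin(rake) = 182.8 / sin(46°) = 254 m

254 m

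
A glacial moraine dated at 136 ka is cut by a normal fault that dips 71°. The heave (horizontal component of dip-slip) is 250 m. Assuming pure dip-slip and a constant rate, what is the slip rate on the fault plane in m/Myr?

5650 m/Myr

dip-slip = heave / cos(dip) = 250 m / cos(71°) = 767.9 m
rate = 767.9 m / 136 ka = 0.00565 m/yr = 5650 m/Myr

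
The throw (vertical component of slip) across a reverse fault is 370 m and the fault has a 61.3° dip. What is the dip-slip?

dip-slip = throw / sin(dip) = 370 / sin(61.3°) = 422 m

422 m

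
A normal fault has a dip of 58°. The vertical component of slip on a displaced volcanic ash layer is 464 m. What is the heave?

290 m

heave = throw / tan(dip) = 464 / tan(58°) = 290 m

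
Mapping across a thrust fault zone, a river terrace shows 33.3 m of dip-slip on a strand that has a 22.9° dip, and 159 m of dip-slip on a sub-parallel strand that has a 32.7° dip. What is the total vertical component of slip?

throw_A = 33.3 × sin(22.9°) = 12.96 m
throw_B = 159 × sin(32.7°) = 85.90 m
total = 12.96 + 85.90 = 98.9 m

98.9 m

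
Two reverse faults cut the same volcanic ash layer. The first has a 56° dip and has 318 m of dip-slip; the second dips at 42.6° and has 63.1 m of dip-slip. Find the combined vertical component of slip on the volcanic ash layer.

306 m

throw_A = 318 × sin(56°) = 263.6 m
throw_B = 63.1 × sin(42.6°) = 42.71 m
total = 263.6 + 42.71 = 306 m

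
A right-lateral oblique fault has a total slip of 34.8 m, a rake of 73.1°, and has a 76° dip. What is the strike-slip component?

strike-slip = net slip × cos(rake) = 34.8 m × cos(73.1°) = 10.1 m

10.1 m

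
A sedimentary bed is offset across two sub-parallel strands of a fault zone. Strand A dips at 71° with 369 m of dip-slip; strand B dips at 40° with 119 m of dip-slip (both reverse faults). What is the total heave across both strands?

211 m

heave_A = 369 × cos(71°) = 120.1 m
heave_B = 119 × cos(40°) = 91.16 m
total = 120.1 + 91.16 = 211 m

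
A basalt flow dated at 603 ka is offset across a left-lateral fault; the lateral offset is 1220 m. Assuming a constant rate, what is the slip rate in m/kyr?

2.02 m/kyr

rate = 1220 m / 603 ka = 0.00202 m/yr = 2.02 m/kyr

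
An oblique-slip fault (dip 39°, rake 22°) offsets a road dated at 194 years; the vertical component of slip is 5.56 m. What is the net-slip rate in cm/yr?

dip-slip = throw / sin(dip) = 5.56 / sin(39°) = 8.835 m
net slip = dip-slip / sin(rake) = 8.835 / sin(22°) = 23.58 m
rate = 23.58 m / 194 years = 0.122 m/yr = 12.2 cm/yr

12.2 cm/yr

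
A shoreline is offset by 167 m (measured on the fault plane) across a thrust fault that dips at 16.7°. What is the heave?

heave = dip-slip × cos(dip) = 167 m × cos(16.7°) = 160 m

160 m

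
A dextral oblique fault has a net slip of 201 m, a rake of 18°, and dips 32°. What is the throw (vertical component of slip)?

dip-slip = net slip × sin(rake) = 201 m × sin(18°) = 62.11 m
throw = dip-slip × sin(dip) = 62.11 × sin(32°) = 32.9 m

32.9 m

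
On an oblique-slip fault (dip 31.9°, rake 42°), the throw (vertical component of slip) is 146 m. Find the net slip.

dip-slip = throw / sin(dip) = 146 / sin(31.9°) = 276.3 m
net slip = dip-slip / sin(rake) = 276.3 / sin(42°) = 413 m

413 m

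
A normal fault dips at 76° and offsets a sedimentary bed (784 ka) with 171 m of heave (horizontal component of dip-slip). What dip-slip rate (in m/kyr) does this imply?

dip-slip = heave / cos(dip) = 171 m / cos(76°) = 706.8 m
rate = 706.8 m / 784 ka = 0.000902 m/yr = 0.902 m/kyr

0.902 m/kyr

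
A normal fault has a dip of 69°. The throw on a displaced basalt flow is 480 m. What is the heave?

184 m

heave = throw / tan(dip) = 480 / tan(69°) = 184 m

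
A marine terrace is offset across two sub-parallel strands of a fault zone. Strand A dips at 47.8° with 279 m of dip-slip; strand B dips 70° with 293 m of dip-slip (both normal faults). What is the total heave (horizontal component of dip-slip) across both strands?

heave_A = 279 × cos(47.8°) = 187.4 m
heave_B = 293 × cos(70°) = 100.2 m
total = 187.4 + 100.2 = 288 m

288 m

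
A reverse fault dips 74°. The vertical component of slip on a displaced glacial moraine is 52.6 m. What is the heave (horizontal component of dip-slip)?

15.1 m

heave = throw / tan(dip) = 52.6 / tan(74°) = 15.1 m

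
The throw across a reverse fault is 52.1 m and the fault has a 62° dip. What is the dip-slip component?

59 m

dip-slip = throw / sin(dip) = 52.1 / sin(62°) = 59 m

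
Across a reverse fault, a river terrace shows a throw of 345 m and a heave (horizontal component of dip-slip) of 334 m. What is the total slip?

480 m

net slip = √(throw² + heave²) = √(345² + 334²) = 480 m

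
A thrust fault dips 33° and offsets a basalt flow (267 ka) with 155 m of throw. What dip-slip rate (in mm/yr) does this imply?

1.07 mm/yr

dip-slip = throw / sin(dip) = 155 m / sin(33°) = 284.6 m
rate = 284.6 m / 267 ka = 0.00107 m/yr = 1.07 mm/yr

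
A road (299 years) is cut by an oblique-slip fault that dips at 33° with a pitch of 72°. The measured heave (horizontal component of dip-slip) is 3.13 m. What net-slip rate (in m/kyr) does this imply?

dip-slip = heave / cos(dip) = 3.13 / cos(33°) = 3.732 m
net slip = dip-slip / sin(rake) = 3.732 / sin(72°) = 3.924 m
rate = 3.924 m / 299 years = 0.0131 m/yr = 13.1 m/kyr

13.1 m/kyr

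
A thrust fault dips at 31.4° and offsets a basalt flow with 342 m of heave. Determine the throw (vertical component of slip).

209 m

throw = heave × tan(dip) = 342 × tan(31.4°) = 209 m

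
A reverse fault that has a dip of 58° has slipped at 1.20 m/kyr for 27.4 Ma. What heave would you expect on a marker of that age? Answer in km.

17.4 km

dip-slip = rate × time = 1.20 m/kyr × 27.4 Ma = 32880 m
heave = dip-slip × cos(dip) = 32880 × cos(58°) = 17400 m = 17.4 km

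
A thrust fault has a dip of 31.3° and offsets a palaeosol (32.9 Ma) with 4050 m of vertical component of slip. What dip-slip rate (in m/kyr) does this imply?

dip-slip = throw / sin(dip) = 4050 m / sin(31.3°) = 7796 m
rate = 7796 m / 32.9 Ma = 0.000237 m/yr = 0.237 m/kyr

0.237 m/kyr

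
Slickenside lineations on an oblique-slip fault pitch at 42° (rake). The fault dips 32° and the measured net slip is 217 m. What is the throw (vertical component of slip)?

dip-slip = net slip × sin(rake) = 217 m × sin(42°) = 145.2 m
throw = dip-slip × sin(dip) = 145.2 × sin(32°) = 76.9 m

76.9 m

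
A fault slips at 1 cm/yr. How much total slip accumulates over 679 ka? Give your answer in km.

slip = rate × time = 1 cm/yr × 679 ka = 6790 m = 6.79 km

6.79 km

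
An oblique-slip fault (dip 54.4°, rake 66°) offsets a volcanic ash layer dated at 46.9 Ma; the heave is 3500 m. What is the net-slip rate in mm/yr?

0.140 mm/yr

dip-slip = heave / cos(dip) = 3500 / cos(54.4°) = 6012 m
net slip = dip-slip / sin(rake) = 6012 / sin(66°) = 6581 m
rate = 6581 m / 46.9 Ma = 0.000140 m/yr = 0.140 mm/yr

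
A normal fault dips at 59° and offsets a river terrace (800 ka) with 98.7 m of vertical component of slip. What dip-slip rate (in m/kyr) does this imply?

dip-slip = throw / sin(dip) = 98.7 m / sin(59°) = 115.1 m
rate = 115.1 m / 800 ka = 0.000144 m/yr = 0.144 m/kyr

0.144 m/kyr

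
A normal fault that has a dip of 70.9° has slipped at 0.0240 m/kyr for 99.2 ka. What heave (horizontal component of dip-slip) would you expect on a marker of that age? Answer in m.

0.779 m

dip-slip = rate × time = 0.0240 m/kyr × 99.2 ka = 2.381 m
heave = dip-slip × cos(dip) = 2.381 × cos(70.9°) = 0.779 m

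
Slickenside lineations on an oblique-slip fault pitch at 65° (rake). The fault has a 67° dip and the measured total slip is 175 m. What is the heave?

62 m

dip-slip = net slip × sin(rake) = 175 m × sin(65°) = 158.6 m
heave = dip-slip × cos(dip) = 158.6 × cos(67°) = 62 m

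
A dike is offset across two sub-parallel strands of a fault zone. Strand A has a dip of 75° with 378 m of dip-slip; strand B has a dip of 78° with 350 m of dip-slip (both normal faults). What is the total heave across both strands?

171 m

heave_A = 378 × cos(75°) = 97.83 m
heave_B = 350 × cos(78°) = 72.77 m
total = 97.83 + 72.77 = 171 m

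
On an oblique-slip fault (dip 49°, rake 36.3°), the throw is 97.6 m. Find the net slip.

dip-slip = throw / sin(dip) = 97.6 / sin(49°) = 129.3 m
net slip = dip-slip / sin(rake) = 129.3 / sin(36.3°) = 218 m

218 m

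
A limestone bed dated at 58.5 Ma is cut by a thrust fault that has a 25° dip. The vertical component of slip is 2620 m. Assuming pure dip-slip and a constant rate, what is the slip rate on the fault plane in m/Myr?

dip-slip = throw / sin(dip) = 2620 m / sin(25°) = 6199 m
rate = 6199 m / 58.5 Ma = 0.000106 m/yr = 106 m/Myr

106 m/Myr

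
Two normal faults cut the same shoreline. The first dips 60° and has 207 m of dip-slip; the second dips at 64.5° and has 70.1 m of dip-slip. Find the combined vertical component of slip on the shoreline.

throw_A = 207 × sin(60°) = 179.3 m
throw_B = 70.1 × sin(64.5°) = 63.27 m
total = 179.3 + 63.27 = 243 m

243 m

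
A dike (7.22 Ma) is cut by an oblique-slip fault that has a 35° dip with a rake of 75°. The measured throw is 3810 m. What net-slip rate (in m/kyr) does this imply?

dip-slip = throw / sin(dip) = 3810 / sin(35°) = 6643 m
net slip = dip-slip / sin(rake) = 6643 / sin(75°) = 6877 m
rate = 6877 m / 7.22 Ma = 0.000952 m/yr = 0.952 m/kyr

0.952 m/kyr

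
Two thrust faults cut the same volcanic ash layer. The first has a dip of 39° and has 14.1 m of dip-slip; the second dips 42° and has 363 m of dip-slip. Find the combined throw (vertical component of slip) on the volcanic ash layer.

252 m

throw_A = 14.1 × sin(39°) = 8.873 m
throw_B = 363 × sin(42°) = 242.9 m
total = 8.873 + 242.9 = 252 m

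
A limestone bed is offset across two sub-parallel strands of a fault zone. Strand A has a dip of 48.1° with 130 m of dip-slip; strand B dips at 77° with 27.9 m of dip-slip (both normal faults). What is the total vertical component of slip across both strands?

throw_A = 130 × sin(48.1°) = 96.76 m
throw_B = 27.9 × sin(77°) = 27.18 m
total = 96.76 + 27.18 = 124 m

124 m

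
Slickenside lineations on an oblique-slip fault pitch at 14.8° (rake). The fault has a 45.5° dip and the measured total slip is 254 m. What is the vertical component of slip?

dip-slip = net slip × sin(rake) = 254 m × sin(14.8°) = 64.88 m
throw = dip-slip × sin(dip) = 64.88 × sin(45.5°) = 46.3 m

46.3 m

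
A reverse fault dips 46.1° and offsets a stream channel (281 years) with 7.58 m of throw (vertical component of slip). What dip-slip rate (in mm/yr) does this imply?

37.4 mm/yr

dip-slip = throw / sin(dip) = 7.58 m / sin(46.1°) = 10.52 m
rate = 10.52 m / 281 years = 0.0374 m/yr = 37.4 mm/yr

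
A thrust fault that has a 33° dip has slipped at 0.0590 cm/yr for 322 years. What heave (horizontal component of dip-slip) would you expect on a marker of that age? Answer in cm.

15.9 cm

dip-slip = rate × time = 0.0590 cm/yr × 322 years = 0.1900 m
heave = dip-slip × cos(dip) = 0.1900 × cos(33°) = 0.159 m = 15.9 cm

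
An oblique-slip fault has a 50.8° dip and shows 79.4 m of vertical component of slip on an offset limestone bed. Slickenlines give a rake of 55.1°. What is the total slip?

125 m

dip-slip = throw / sin(dip) = 79.4 / sin(50.8°) = 102.5 m
net slip = dip-slip / sin(rake) = 102.5 / sin(55.1°) = 125 m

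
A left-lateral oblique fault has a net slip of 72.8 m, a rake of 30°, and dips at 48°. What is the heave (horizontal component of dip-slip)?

dip-slip = net slip × sin(rake) = 72.8 m × sin(30°) = 36.40 m
heave = dip-slip × cos(dip) = 36.40 × cos(48°) = 24.4 m

24.4 m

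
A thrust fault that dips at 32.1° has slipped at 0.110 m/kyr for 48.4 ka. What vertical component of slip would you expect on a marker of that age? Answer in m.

2.83 m

dip-slip = rate × time = 0.110 m/kyr × 48.4 ka = 5.324 m
throw = dip-slip × sin(dip) = 5.324 × sin(32.1°) = 2.83 m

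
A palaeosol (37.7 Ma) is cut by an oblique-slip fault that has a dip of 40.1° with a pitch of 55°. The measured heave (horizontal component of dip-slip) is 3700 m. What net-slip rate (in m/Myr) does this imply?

157 m/Myr

dip-slip = heave / cos(dip) = 3700 / cos(40.1°) = 4837 m
net slip = dip-slip / sin(rake) = 4837 / sin(55°) = 5905 m
rate = 5905 m / 37.7 Ma = 0.000157 m/yr = 157 m/Myr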